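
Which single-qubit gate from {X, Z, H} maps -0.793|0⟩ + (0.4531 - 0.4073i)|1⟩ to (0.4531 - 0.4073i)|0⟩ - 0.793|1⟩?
X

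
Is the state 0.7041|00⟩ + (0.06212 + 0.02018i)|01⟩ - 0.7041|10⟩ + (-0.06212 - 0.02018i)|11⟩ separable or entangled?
Separable

Writing the state as a|00⟩ + b|01⟩ + c|10⟩ + d|11⟩, it is a product state iff ad − bc = 0.
Here (a, b, c, d) = (0.7041, (0.06212 + 0.02018i), -0.7041, (-0.06212 - 0.02018i)): ad − bc = (0.7041)(-0.06212 - 0.02018i) − (0.06212 + 0.02018i)(-0.7041) = 0, so the state is separable.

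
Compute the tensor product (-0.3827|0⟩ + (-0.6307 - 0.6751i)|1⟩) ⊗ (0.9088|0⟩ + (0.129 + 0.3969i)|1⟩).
-0.3478|00⟩ + (-0.04937 - 0.1519i)|01⟩ + (-0.5732 - 0.6135i)|10⟩ + (0.1866 - 0.3374i)|11⟩

amp(|b₁b₂…⟩) = product of the factor amplitudes for bits b₁, b₂, …; only kets whose every factor amplitude is nonzero survive.
|00⟩: (-0.3827)(0.9088) = -0.3478
|01⟩: (-0.3827)(0.129 + 0.3969i) = (-0.04937 - 0.1519i)
|10⟩: (-0.6307 - 0.6751i)(0.9088) = (-0.5732 - 0.6135i)
|11⟩: (-0.6307 - 0.6751i)(0.129 + 0.3969i) = (0.1866 - 0.3374i)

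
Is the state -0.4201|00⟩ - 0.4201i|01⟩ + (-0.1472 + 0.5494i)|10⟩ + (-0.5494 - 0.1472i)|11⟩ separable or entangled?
Separable

Writing the state as a|00⟩ + b|01⟩ + c|10⟩ + d|11⟩, it is a product state iff ad − bc = 0.
Here (a, b, c, d) = (-0.4201, -0.4201i, (-0.1472 + 0.5494i), (-0.5494 - 0.1472i)): ad − bc = (-0.4201)(-0.5494 - 0.1472i) − (-0.4201i)(-0.1472 + 0.5494i) = 0, so the state is separable.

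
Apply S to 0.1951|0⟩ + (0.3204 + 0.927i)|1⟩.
0.1951|0⟩ + (-0.927 + 0.3204i)|1⟩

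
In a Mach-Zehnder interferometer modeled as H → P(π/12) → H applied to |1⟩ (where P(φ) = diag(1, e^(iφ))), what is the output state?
(0.01704 - 0.1294i)|0⟩ + (0.983 + 0.1294i)|1⟩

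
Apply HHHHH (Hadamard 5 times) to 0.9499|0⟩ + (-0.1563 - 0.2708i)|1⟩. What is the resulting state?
(0.5612 - 0.1915i)|0⟩ + (0.7822 + 0.1915i)|1⟩

H² = I, so H^5 = H: a single Hadamard. With (a, b) = (0.9499, (-0.1563 - 0.2708i)), H gives ((a + b)/√2, (a − b)/√2) = ((0.5612 - 0.1915i), (0.7822 + 0.1915i)).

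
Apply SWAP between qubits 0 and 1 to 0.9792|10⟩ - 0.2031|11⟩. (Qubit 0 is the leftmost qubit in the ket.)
0.9792|01⟩ - 0.2031|11⟩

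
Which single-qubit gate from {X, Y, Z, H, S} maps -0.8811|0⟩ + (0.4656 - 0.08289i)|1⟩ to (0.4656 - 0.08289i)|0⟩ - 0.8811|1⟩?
X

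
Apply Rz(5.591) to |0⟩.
(-0.9407 - 0.3392i)|0⟩

Rz(5.591) = [[e^(−iθ/2), 0], [0, e^(iθ/2)]] with e^(±iθ/2) = cos(θ/2) ± i·sin(θ/2); θ = 5.591, cos(θ/2) ≈ -0.940705, sin(θ/2) ≈ 0.339225.
With a = amp(|0⟩) = 1 and b = amp(|1⟩) = 0:
new amp(|0⟩) = (-0.940705 - 0.339225i)·a = (-0.9407 - 0.3392i)
new amp(|1⟩) = (-0.940705 + 0.339225i)·b = 0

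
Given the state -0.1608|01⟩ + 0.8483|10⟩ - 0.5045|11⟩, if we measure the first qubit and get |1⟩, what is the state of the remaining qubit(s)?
0.8595|0⟩ - 0.5112|1⟩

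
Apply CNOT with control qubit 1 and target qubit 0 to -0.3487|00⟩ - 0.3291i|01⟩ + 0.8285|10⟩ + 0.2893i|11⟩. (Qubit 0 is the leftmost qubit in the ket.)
-0.3487|00⟩ + 0.2893i|01⟩ + 0.8285|10⟩ - 0.3291i|11⟩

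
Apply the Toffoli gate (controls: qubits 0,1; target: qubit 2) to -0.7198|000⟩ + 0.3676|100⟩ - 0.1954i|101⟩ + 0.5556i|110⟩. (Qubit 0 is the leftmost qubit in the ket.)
-0.7198|000⟩ + 0.3676|100⟩ - 0.1954i|101⟩ + 0.5556i|111⟩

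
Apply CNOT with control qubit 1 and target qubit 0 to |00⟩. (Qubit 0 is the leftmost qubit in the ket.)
|00⟩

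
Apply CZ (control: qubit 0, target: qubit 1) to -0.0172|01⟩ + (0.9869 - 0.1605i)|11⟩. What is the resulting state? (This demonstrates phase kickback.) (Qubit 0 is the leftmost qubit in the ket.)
-0.0172|01⟩ + (-0.9869 + 0.1605i)|11⟩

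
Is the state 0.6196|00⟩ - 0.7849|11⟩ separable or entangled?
Entangled

Writing the state as a|00⟩ + b|01⟩ + c|10⟩ + d|11⟩, it is a product state iff ad − bc = 0.
Here (a, b, c, d) = (0.6196, 0, 0, -0.7849): ad − bc = (0.6196)(-0.7849) − (0)(0) = -0.4863 ≠ 0, so the state is entangled.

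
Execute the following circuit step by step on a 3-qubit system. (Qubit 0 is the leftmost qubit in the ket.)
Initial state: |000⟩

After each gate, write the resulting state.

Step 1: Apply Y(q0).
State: i|100⟩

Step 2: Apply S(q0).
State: -|100⟩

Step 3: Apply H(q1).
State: -1/√2|100⟩ - 1/√2|110⟩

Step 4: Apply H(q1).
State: -|100⟩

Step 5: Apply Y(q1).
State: -i|110⟩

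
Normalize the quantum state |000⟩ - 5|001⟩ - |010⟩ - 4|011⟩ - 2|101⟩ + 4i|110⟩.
0.126|000⟩ - 0.6299|001⟩ - 0.126|010⟩ - 0.504|011⟩ - 0.252|101⟩ + 0.504i|110⟩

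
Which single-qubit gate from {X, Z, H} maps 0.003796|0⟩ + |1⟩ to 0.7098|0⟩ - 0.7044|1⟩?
H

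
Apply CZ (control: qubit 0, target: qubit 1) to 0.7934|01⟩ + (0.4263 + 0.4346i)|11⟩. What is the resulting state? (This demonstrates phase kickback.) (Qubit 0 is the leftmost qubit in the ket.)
0.7934|01⟩ + (-0.4263 - 0.4346i)|11⟩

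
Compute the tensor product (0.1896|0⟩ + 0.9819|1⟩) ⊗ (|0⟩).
0.1896|00⟩ + 0.9819|10⟩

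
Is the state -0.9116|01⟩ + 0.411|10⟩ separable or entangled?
Entangled

Writing the state as a|00⟩ + b|01⟩ + c|10⟩ + d|11⟩, it is a product state iff ad − bc = 0.
Here (a, b, c, d) = (0, -0.9116, 0.411, 0): ad − bc = (0)(0) − (-0.9116)(0.411) = 0.3747 ≠ 0, so the state is entangled.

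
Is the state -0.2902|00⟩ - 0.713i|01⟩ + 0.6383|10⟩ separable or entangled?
Entangled

Writing the state as a|00⟩ + b|01⟩ + c|10⟩ + d|11⟩, it is a product state iff ad − bc = 0.
Here (a, b, c, d) = (-0.2902, -0.713i, 0.6383, 0): ad − bc = (-0.2902)(0) − (-0.713i)(0.6383) = 0.4551i ≠ 0, so the state is entangled.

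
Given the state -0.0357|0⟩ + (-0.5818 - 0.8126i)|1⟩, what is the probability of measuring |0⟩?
0.001274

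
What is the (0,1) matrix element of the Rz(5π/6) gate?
0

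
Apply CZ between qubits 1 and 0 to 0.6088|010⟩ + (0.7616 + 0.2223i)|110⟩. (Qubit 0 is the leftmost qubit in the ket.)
0.6088|010⟩ + (-0.7616 - 0.2223i)|110⟩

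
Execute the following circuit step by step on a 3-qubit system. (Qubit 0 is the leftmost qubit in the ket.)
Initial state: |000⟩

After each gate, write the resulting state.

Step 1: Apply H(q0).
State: 1/√2|000⟩ + 1/√2|100⟩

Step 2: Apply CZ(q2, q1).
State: 1/√2|000⟩ + 1/√2|100⟩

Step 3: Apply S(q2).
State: 1/√2|000⟩ + 1/√2|100⟩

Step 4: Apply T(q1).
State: 1/√2|000⟩ + 1/√2|100⟩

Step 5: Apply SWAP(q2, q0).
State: 1/√2|000⟩ + 1/√2|001⟩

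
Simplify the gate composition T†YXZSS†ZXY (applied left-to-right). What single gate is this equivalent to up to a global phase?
T†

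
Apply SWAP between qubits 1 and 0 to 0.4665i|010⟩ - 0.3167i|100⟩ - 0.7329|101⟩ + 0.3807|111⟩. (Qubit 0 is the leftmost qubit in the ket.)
-0.3167i|010⟩ - 0.7329|011⟩ + 0.4665i|100⟩ + 0.3807|111⟩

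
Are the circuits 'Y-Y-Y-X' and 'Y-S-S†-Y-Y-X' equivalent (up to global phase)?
Yes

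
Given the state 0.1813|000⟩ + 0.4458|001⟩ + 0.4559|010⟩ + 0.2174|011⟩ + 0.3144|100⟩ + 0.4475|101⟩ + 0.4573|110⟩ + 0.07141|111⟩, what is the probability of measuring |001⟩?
0.1987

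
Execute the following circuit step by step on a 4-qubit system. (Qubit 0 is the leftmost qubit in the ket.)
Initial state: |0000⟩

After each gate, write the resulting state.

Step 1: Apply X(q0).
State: |1000⟩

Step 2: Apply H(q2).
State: 1/√2|1000⟩ + 1/√2|1010⟩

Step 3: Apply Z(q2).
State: 1/√2|1000⟩ - 1/√2|1010⟩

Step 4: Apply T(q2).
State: 1/√2|1000⟩ + (-1/2 - (1/2)i)|1010⟩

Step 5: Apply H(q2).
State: (0.1464 - (1/√8)i)|1000⟩ + (0.8536 + (1/√8)i)|1010⟩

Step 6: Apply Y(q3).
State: (1/√8 + 0.1464i)|1001⟩ + (-1/√8 + 0.8536i)|1011⟩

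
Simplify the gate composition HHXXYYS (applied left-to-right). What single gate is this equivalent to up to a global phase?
S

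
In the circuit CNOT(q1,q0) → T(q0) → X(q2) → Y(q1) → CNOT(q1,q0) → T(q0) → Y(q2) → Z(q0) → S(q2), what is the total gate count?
9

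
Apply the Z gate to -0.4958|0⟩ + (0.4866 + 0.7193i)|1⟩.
-0.4958|0⟩ + (-0.4866 - 0.7193i)|1⟩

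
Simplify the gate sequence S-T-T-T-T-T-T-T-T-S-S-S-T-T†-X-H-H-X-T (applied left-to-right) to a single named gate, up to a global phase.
T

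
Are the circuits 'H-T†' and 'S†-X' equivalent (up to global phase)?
No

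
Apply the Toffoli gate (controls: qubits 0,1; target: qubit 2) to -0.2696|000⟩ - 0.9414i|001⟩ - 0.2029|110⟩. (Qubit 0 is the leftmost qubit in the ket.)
-0.2696|000⟩ - 0.9414i|001⟩ - 0.2029|111⟩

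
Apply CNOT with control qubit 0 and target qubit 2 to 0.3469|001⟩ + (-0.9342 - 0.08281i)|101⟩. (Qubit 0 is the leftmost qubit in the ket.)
0.3469|001⟩ + (-0.9342 - 0.08281i)|100⟩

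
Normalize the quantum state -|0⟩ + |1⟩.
-1/√2|0⟩ + 1/√2|1⟩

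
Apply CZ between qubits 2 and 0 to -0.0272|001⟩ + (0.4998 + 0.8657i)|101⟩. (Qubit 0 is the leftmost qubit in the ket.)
-0.0272|001⟩ + (-0.4998 - 0.8657i)|101⟩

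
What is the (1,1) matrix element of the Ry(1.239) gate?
0.8142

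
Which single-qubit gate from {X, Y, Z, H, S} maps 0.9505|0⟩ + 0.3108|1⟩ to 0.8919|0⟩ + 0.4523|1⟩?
H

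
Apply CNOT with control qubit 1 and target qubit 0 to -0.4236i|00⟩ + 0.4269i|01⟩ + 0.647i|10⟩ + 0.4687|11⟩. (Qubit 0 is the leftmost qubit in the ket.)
-0.4236i|00⟩ + 0.4687|01⟩ + 0.647i|10⟩ + 0.4269i|11⟩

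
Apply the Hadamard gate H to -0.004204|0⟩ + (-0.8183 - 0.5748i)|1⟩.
(-0.5816 - 0.4064i)|0⟩ + (0.5757 + 0.4064i)|1⟩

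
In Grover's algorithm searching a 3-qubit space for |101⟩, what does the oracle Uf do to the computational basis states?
Uf|x⟩ = -|x⟩ if x = 101, else |x⟩ (phase flip on target)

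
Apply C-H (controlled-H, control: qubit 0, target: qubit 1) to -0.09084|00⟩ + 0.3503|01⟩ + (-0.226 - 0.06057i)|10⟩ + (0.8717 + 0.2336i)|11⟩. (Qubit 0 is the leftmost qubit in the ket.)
-0.09084|00⟩ + 0.3503|01⟩ + (0.4566 + 0.1224i)|10⟩ + (-0.7762 - 0.208i)|11⟩

C-H leaves the control-|0⟩ kets |00⟩, |01⟩ unchanged and applies H to qubit 1 on the control-|1⟩ pair (|10⟩, |11⟩).
H = [[1/√2, 1/√2], [1/√2, -1/√2]].
With a = amp(|10⟩) = (-0.226 - 0.06057i) and b = amp(|11⟩) = (0.8717 + 0.2336i):
new amp(|10⟩) = (1/√2)·a + (1/√2)·b = (0.4566 + 0.1224i)
new amp(|11⟩) = (1/√2)·a + (-1/√2)·b = (-0.7762 - 0.208i)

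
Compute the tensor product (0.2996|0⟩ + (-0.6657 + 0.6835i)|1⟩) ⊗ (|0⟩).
0.2996|00⟩ + (-0.6657 + 0.6835i)|10⟩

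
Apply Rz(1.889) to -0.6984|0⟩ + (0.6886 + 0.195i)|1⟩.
(-0.4094 + 0.5658i)|0⟩ + (0.2456 + 0.6722i)|1⟩

Rz(1.889) = [[e^(−iθ/2), 0], [0, e^(iθ/2)]] with e^(±iθ/2) = cos(θ/2) ± i·sin(θ/2); θ = 1.889, cos(θ/2) ≈ 0.586148, sin(θ/2) ≈ 0.810204.
With a = amp(|0⟩) = -0.6984 and b = amp(|1⟩) = (0.6886 + 0.195i):
new amp(|0⟩) = (0.586148 - 0.810204i)·a = (-0.4094 + 0.5658i)
new amp(|1⟩) = (0.586148 + 0.810204i)·b = (0.2456 + 0.6722i)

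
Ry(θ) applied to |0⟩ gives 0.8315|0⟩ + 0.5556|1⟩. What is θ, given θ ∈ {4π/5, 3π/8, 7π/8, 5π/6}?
3π/8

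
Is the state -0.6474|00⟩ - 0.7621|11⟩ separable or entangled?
Entangled

Writing the state as a|00⟩ + b|01⟩ + c|10⟩ + d|11⟩, it is a product state iff ad − bc = 0.
Here (a, b, c, d) = (-0.6474, 0, 0, -0.7621): ad − bc = (-0.6474)(-0.7621) − (0)(0) = 0.4934 ≠ 0, so the state is entangled.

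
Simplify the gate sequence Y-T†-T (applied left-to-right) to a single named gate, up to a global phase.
Y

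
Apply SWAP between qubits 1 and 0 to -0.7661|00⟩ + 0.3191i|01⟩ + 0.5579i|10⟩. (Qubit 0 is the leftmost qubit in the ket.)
-0.7661|00⟩ + 0.5579i|01⟩ + 0.3191i|10⟩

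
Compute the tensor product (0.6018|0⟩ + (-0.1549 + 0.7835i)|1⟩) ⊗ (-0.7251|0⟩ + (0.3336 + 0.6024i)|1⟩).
-0.4364|00⟩ + (0.2008 + 0.3625i)|01⟩ + (0.1123 - 0.5681i)|10⟩ + (-0.5237 + 0.1681i)|11⟩

amp(|b₁b₂…⟩) = product of the factor amplitudes for bits b₁, b₂, …; only kets whose every factor amplitude is nonzero survive.
|00⟩: (0.6018)(-0.7251) = -0.4364
|01⟩: (0.6018)(0.3336 + 0.6024i) = (0.2008 + 0.3625i)
|10⟩: (-0.1549 + 0.7835i)(-0.7251) = (0.1123 - 0.5681i)
|11⟩: (-0.1549 + 0.7835i)(0.3336 + 0.6024i) = (-0.5237 + 0.1681i)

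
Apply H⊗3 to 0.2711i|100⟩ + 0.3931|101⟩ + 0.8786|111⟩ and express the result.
(0.4496 + 0.09585i)|000⟩ + (-0.4496 + 0.09585i)|001⟩ + (-0.1717 + 0.09585i)|010⟩ + (0.1717 + 0.09585i)|011⟩ + (-0.4496 - 0.09585i)|100⟩ + (0.4496 - 0.09585i)|101⟩ + (0.1717 - 0.09585i)|110⟩ + (-0.1717 - 0.09585i)|111⟩

H⊗3 gives amp(|y⟩) = (1/2√2) Σ_x (−1)^(x·y) amp(|x⟩), where x·y is the number of positions in which both x and y have a 1.
|000⟩: (0.2711i + 0.3931 + 0.8786)/(2√2) = (0.4496 + 0.09585i)
|001⟩: (0.2711i - 0.3931 - 0.8786)/(2√2) = (-0.4496 + 0.09585i)
|010⟩: (0.2711i + 0.3931 - 0.8786)/(2√2) = (-0.1717 + 0.09585i)
|011⟩: (0.2711i - 0.3931 + 0.8786)/(2√2) = (0.1717 + 0.09585i)
|100⟩: (-0.2711i - 0.3931 - 0.8786)/(2√2) = (-0.4496 - 0.09585i)
|101⟩: (-0.2711i + 0.3931 + 0.8786)/(2√2) = (0.4496 - 0.09585i)
|110⟩: (-0.2711i - 0.3931 + 0.8786)/(2√2) = (0.1717 - 0.09585i)
|111⟩: (-0.2711i + 0.3931 - 0.8786)/(2√2) = (-0.1717 - 0.09585i)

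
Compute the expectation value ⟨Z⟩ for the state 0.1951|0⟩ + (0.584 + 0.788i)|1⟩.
-0.9239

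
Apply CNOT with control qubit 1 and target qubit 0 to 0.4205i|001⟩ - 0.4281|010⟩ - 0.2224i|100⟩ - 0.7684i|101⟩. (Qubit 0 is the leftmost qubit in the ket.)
0.4205i|001⟩ - 0.2224i|100⟩ - 0.7684i|101⟩ - 0.4281|110⟩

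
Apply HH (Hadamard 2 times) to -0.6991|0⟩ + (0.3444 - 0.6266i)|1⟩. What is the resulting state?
-0.6991|0⟩ + (0.3444 - 0.6266i)|1⟩

H² = I, so an even number of Hadamards cancels: H^2 = I and the state is unchanged.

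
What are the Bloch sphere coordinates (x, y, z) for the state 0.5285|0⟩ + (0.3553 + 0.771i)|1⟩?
(0.3756, 0.8149, -0.4414)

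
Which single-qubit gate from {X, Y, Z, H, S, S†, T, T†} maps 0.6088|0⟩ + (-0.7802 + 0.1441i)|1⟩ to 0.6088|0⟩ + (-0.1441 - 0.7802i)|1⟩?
S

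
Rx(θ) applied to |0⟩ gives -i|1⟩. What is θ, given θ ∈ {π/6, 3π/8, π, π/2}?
π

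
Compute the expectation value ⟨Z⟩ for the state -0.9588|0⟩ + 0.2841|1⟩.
0.8386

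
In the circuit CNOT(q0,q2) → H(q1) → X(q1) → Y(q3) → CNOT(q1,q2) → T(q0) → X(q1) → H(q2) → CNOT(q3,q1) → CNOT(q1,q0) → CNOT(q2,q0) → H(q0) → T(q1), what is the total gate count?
13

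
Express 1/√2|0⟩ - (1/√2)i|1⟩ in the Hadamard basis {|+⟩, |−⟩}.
(1/2 - (1/2)i)|+⟩ + (1/2 + (1/2)i)|−⟩

With |ψ⟩ = α|0⟩ + β|1⟩, the Hadamard-basis coefficients are ⟨+|ψ⟩ = (α + β)/√2 and ⟨−|ψ⟩ = (α − β)/√2.
Here α = 1/√2, β = -(1/√2)i: (α + β)/√2 = (1/2 - (1/2)i), (α − β)/√2 = (1/2 + (1/2)i).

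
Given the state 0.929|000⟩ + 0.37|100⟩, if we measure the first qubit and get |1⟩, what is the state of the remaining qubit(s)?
|00⟩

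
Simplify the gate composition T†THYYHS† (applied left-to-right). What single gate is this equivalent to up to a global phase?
S†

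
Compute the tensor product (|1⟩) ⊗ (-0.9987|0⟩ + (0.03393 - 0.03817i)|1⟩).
-0.9987|10⟩ + (0.03393 - 0.03817i)|11⟩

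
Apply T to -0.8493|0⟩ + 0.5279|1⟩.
-0.8493|0⟩ + (0.3733 + 0.3733i)|1⟩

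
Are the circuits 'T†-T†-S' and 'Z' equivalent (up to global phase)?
No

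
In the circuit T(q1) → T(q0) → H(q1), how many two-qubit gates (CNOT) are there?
0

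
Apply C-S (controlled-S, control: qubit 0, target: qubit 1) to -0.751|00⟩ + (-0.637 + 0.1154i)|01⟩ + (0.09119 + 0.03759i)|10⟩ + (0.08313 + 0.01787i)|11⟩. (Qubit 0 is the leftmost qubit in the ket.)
-0.751|00⟩ + (-0.637 + 0.1154i)|01⟩ + (0.09119 + 0.03759i)|10⟩ + (-0.01787 + 0.08313i)|11⟩

C-S leaves the control-|0⟩ kets |00⟩, |01⟩ unchanged and applies S to qubit 1 on the control-|1⟩ pair (|10⟩, |11⟩).
S = [[1, 0], [0, i]].
With a = amp(|10⟩) = (0.09119 + 0.03759i) and b = amp(|11⟩) = (0.08313 + 0.01787i):
new amp(|10⟩) = (1)·a = (0.09119 + 0.03759i)
new amp(|11⟩) = (i)·b = (-0.01787 + 0.08313i)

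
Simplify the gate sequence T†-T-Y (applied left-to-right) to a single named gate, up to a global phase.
Y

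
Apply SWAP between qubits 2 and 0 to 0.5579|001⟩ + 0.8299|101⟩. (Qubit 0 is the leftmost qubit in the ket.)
0.5579|100⟩ + 0.8299|101⟩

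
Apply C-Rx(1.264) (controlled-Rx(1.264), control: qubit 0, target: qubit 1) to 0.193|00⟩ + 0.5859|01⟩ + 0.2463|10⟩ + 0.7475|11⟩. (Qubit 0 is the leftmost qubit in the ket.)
0.193|00⟩ + 0.5859|01⟩ + (0.1987 - 0.4416i)|10⟩ + (0.6031 - 0.1455i)|11⟩

C-Rx(1.264) leaves the control-|0⟩ kets |00⟩, |01⟩ unchanged and applies Rx(1.264) to qubit 1 on the control-|1⟩ pair (|10⟩, |11⟩).
Rx(1.264) = [[cos(θ/2), −i·sin(θ/2)], [−i·sin(θ/2), cos(θ/2)]]; θ = 1.264, cos(θ/2) ≈ 0.806848, sin(θ/2) ≈ 0.59076.
With a = amp(|10⟩) = 0.2463 and b = amp(|11⟩) = 0.7475:
new amp(|10⟩) = (0.806848)·a + (-0.59076i)·b = (0.1987 - 0.4416i)
new amp(|11⟩) = (-0.59076i)·a + (0.806848)·b = (0.6031 - 0.1455i)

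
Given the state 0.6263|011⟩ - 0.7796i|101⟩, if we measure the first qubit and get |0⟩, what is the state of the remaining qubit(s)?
|11⟩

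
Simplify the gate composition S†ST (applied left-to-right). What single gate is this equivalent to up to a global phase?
T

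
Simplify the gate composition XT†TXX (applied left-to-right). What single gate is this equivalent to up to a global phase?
X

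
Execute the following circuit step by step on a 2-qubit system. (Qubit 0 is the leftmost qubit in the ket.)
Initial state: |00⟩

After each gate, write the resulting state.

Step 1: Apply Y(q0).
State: i|10⟩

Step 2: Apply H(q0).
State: (1/√2)i|00⟩ - (1/√2)i|10⟩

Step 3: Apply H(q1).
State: (1/2)i|00⟩ + (1/2)i|01⟩ - (1/2)i|10⟩ - (1/2)i|11⟩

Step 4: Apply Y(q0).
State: -1/2|00⟩ - 1/2|01⟩ - 1/2|10⟩ - 1/2|11⟩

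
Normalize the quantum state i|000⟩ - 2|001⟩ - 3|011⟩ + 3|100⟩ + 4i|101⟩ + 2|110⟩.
0.1525i|000⟩ - 0.305|001⟩ - 0.4575|011⟩ + 0.4575|100⟩ + 0.61i|101⟩ + 0.305|110⟩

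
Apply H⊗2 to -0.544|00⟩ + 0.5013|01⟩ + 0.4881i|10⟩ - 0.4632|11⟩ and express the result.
(-0.253 + 0.2441i)|00⟩ + (-0.2911 + 0.2441i)|01⟩ + (0.2103 - 0.2441i)|10⟩ + (-0.7543 - 0.2441i)|11⟩

H⊗2 gives amp(|y⟩) = (1/2) Σ_x (−1)^(x·y) amp(|x⟩), where x·y is the number of positions in which both x and y have a 1.
|00⟩: (-0.544 + 0.5013 + 0.4881i - 0.4632)/2 = (-0.253 + 0.2441i)
|01⟩: (-0.544 - 0.5013 + 0.4881i + 0.4632)/2 = (-0.2911 + 0.2441i)
|10⟩: (-0.544 + 0.5013 - 0.4881i + 0.4632)/2 = (0.2103 - 0.2441i)
|11⟩: (-0.544 - 0.5013 - 0.4881i - 0.4632)/2 = (-0.7543 - 0.2441i)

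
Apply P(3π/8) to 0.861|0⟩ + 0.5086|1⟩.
0.861|0⟩ + (0.1946 + 0.4699i)|1⟩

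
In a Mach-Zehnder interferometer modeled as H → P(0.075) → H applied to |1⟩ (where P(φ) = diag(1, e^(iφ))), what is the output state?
(0.001406 - 0.03746i)|0⟩ + (0.9986 + 0.03746i)|1⟩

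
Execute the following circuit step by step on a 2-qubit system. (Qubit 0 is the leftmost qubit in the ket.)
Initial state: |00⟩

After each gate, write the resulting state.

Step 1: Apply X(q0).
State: |10⟩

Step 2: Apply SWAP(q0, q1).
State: |01⟩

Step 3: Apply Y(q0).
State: i|11⟩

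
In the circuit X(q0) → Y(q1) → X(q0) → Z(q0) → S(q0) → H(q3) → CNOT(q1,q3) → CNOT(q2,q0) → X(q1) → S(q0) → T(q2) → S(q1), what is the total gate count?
12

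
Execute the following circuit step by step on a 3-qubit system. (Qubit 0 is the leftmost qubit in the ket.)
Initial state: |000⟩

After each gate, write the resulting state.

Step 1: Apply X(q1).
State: |010⟩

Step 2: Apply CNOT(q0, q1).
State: |010⟩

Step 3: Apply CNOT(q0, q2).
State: |010⟩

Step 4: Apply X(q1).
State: |000⟩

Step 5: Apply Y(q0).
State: i|100⟩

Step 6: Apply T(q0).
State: (-1/√2 + (1/√2)i)|100⟩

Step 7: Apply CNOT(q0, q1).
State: (-1/√2 + (1/√2)i)|110⟩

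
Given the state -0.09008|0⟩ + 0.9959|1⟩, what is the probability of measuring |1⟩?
0.9918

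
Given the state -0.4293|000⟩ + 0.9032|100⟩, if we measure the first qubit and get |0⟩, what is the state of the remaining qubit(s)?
-|00⟩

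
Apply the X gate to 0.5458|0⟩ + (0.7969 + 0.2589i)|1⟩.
(0.7969 + 0.2589i)|0⟩ + 0.5458|1⟩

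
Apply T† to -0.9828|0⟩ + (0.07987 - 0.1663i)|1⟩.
-0.9828|0⟩ + (-0.06112 - 0.1741i)|1⟩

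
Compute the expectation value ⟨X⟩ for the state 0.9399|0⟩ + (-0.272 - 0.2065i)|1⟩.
-0.5113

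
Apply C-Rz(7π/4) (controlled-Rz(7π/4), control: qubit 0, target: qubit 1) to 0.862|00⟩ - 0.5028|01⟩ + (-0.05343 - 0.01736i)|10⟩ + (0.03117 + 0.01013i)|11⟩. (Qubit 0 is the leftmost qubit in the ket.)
0.862|00⟩ - 0.5028|01⟩ + (0.04272 + 0.03649i)|10⟩ + (-0.03267 + 0.002569i)|11⟩

C-Rz(7π/4) leaves the control-|0⟩ kets |00⟩, |01⟩ unchanged and applies Rz(7π/4) to qubit 1 on the control-|1⟩ pair (|10⟩, |11⟩).
Rz(7π/4) = [[e^(−iθ/2), 0], [0, e^(iθ/2)]] with e^(±iθ/2) = cos(θ/2) ± i·sin(θ/2); θ = 7π/4, cos(θ/2) ≈ -0.92388, sin(θ/2) ≈ 0.382683.
With a = amp(|10⟩) = (-0.05343 - 0.01736i) and b = amp(|11⟩) = (0.03117 + 0.01013i):
new amp(|10⟩) = (-0.92388 - 0.382683i)·a = (0.04272 + 0.03649i)
new amp(|11⟩) = (-0.92388 + 0.382683i)·b = (-0.03267 + 0.002569i)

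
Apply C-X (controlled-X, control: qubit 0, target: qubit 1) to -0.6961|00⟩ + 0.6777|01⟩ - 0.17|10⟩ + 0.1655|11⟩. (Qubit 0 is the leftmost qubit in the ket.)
-0.6961|00⟩ + 0.6777|01⟩ + 0.1655|10⟩ - 0.17|11⟩

C-X leaves the control-|0⟩ kets |00⟩, |01⟩ unchanged and applies X to qubit 1 on the control-|1⟩ pair (|10⟩, |11⟩).
X = [[0, 1], [1, 0]].
With a = amp(|10⟩) = -0.17 and b = amp(|11⟩) = 0.1655:
new amp(|10⟩) = (1)·b = 0.1655
new amp(|11⟩) = (1)·a = -0.17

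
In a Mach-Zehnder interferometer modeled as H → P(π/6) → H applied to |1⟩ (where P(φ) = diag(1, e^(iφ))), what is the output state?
(0.06699 - 0.25i)|0⟩ + (0.933 + 0.25i)|1⟩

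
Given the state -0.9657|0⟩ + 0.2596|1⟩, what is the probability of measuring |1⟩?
0.06739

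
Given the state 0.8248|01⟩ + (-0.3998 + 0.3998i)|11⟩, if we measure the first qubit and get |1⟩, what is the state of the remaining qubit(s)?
(-1/√2 + (1/√2)i)|1⟩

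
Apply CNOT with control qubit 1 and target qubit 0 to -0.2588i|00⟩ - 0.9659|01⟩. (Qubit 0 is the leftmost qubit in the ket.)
-0.2588i|00⟩ - 0.9659|11⟩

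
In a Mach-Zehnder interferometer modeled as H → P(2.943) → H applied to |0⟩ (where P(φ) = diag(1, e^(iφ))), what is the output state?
(0.009827 + 0.09864i)|0⟩ + (0.9902 - 0.09864i)|1⟩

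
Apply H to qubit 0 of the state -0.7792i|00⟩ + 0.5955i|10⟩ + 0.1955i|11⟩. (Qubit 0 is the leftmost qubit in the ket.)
-0.1299i|00⟩ + 0.1382i|01⟩ - 0.9721i|10⟩ - 0.1382i|11⟩

H on qubit 0 mixes each pair of kets that differ only in qubit 0: amplitudes (a, b) of (|…0…⟩, |…1…⟩) become ((a + b)/√2, (a − b)/√2). Kets absent from the input have amplitude 0.
(|00⟩, |10⟩): (a, b) = (-0.7792i, 0.5955i) → (-0.1299i, -0.9721i)
(|01⟩, |11⟩): (a, b) = (0, 0.1955i) → (0.1382i, -0.1382i)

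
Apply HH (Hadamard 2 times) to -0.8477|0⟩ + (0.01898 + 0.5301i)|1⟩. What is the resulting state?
-0.8477|0⟩ + (0.01898 + 0.5301i)|1⟩

H² = I, so an even number of Hadamards cancels: H^2 = I and the state is unchanged.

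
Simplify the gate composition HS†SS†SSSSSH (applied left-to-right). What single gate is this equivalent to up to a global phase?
I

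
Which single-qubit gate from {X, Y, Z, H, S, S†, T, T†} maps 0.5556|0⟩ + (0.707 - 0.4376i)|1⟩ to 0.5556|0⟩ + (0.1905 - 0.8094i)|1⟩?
T†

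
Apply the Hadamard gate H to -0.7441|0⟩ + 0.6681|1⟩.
-0.05374|0⟩ - 0.9986|1⟩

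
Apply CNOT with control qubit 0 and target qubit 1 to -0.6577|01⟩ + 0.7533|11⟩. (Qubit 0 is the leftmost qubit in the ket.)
-0.6577|01⟩ + 0.7533|10⟩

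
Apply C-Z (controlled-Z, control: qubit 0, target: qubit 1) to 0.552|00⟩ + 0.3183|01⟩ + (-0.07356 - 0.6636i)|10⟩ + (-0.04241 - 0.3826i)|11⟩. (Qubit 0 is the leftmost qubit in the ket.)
0.552|00⟩ + 0.3183|01⟩ + (-0.07356 - 0.6636i)|10⟩ + (0.04241 + 0.3826i)|11⟩

C-Z leaves the control-|0⟩ kets |00⟩, |01⟩ unchanged and applies Z to qubit 1 on the control-|1⟩ pair (|10⟩, |11⟩).
Z = [[1, 0], [0, -1]].
With a = amp(|10⟩) = (-0.07356 - 0.6636i) and b = amp(|11⟩) = (-0.04241 - 0.3826i):
new amp(|10⟩) = (1)·a = (-0.07356 - 0.6636i)
new amp(|11⟩) = (-1)·b = (0.04241 + 0.3826i)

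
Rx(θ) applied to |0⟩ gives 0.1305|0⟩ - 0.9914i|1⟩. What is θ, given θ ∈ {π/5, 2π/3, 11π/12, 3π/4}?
11π/12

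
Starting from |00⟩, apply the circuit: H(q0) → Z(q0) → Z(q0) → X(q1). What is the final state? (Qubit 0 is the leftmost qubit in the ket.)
1/√2|01⟩ + 1/√2|11⟩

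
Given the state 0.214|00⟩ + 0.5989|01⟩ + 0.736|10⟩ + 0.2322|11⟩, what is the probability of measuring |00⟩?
0.0458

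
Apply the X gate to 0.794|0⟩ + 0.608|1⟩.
0.608|0⟩ + 0.794|1⟩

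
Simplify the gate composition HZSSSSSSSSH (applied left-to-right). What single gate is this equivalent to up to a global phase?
X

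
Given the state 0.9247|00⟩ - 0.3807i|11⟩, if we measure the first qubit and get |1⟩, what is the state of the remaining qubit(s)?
-i|1⟩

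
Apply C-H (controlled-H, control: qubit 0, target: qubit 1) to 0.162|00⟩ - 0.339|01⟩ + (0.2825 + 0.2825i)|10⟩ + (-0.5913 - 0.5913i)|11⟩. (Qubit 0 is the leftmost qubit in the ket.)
0.162|00⟩ - 0.339|01⟩ + (-0.2184 - 0.2184i)|10⟩ + (0.6179 + 0.6179i)|11⟩

C-H leaves the control-|0⟩ kets |00⟩, |01⟩ unchanged and applies H to qubit 1 on the control-|1⟩ pair (|10⟩, |11⟩).
H = [[1/√2, 1/√2], [1/√2, -1/√2]].
With a = amp(|10⟩) = (0.2825 + 0.2825i) and b = amp(|11⟩) = (-0.5913 - 0.5913i):
new amp(|10⟩) = (1/√2)·a + (1/√2)·b = (-0.2184 - 0.2184i)
new amp(|11⟩) = (1/√2)·a + (-1/√2)·b = (0.6179 + 0.6179i)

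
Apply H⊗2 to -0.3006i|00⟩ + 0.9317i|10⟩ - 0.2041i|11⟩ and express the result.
0.2135i|00⟩ + 0.4176i|01⟩ - 0.5141i|10⟩ - 0.7182i|11⟩

H⊗2 gives amp(|y⟩) = (1/2) Σ_x (−1)^(x·y) amp(|x⟩), where x·y is the number of positions in which both x and y have a 1.
|00⟩: (-0.3006i + 0.9317i - 0.2041i)/2 = 0.2135i
|01⟩: (-0.3006i + 0.9317i + 0.2041i)/2 = 0.4176i
|10⟩: (-0.3006i - 0.9317i + 0.2041i)/2 = -0.5141i
|11⟩: (-0.3006i - 0.9317i - 0.2041i)/2 = -0.7182i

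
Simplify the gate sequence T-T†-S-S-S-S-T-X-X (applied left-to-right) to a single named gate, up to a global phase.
T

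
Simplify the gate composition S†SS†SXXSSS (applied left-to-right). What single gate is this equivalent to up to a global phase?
S†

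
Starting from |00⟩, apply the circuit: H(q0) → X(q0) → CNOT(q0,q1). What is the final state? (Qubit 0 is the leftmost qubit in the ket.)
1/√2|00⟩ + 1/√2|11⟩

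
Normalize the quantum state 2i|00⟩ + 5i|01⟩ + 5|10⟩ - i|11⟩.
0.2697i|00⟩ + 0.6742i|01⟩ + 0.6742|10⟩ - 0.1348i|11⟩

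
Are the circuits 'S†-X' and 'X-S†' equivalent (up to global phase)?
No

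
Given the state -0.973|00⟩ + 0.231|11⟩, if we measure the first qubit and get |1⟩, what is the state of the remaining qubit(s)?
|1⟩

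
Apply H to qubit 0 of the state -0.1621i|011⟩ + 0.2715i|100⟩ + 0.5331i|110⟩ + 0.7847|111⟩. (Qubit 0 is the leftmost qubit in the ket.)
0.192i|000⟩ + 0.377i|010⟩ + (0.5549 - 0.1146i)|011⟩ - 0.192i|100⟩ - 0.377i|110⟩ + (-0.5549 - 0.1146i)|111⟩

H on qubit 0 mixes each pair of kets that differ only in qubit 0: amplitudes (a, b) of (|…0…⟩, |…1…⟩) become ((a + b)/√2, (a − b)/√2). Kets absent from the input have amplitude 0.
(|000⟩, |100⟩): (a, b) = (0, 0.2715i) → (0.192i, -0.192i)
(|010⟩, |110⟩): (a, b) = (0, 0.5331i) → (0.377i, -0.377i)
(|011⟩, |111⟩): (a, b) = (-0.1621i, 0.7847) → ((0.5549 - 0.1146i), (-0.5549 - 0.1146i))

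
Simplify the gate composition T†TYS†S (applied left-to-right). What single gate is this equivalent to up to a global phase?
Y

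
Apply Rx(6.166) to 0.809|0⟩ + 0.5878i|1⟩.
-0.7732|0⟩ - 0.6342i|1⟩

Rx(6.166) = [[cos(θ/2), −i·sin(θ/2)], [−i·sin(θ/2), cos(θ/2)]]; θ = 6.166, cos(θ/2) ≈ -0.998284, sin(θ/2) ≈ 0.0585591.
With a = amp(|0⟩) = 0.809 and b = amp(|1⟩) = 0.5878i:
new amp(|0⟩) = (-0.998284)·a + (-0.0585591i)·b = -0.7732
new amp(|1⟩) = (-0.0585591i)·a + (-0.998284)·b = -0.6342i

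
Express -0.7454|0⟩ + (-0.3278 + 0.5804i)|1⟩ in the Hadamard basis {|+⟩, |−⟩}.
(-0.7589 + 0.4104i)|+⟩ + (-0.2953 - 0.4104i)|−⟩

With |ψ⟩ = α|0⟩ + β|1⟩, the Hadamard-basis coefficients are ⟨+|ψ⟩ = (α + β)/√2 and ⟨−|ψ⟩ = (α − β)/√2.
Here α = -0.7454, β = (-0.3278 + 0.5804i): (α + β)/√2 = (-0.7589 + 0.4104i), (α − β)/√2 = (-0.2953 - 0.4104i).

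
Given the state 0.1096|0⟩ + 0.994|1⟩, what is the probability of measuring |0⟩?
0.01201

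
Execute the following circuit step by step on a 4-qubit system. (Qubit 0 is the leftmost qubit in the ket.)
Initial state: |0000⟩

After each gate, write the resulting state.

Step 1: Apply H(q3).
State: 1/√2|0000⟩ + 1/√2|0001⟩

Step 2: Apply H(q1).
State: 1/2|0000⟩ + 1/2|0001⟩ + 1/2|0100⟩ + 1/2|0101⟩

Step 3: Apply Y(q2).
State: (1/2)i|0010⟩ + (1/2)i|0011⟩ + (1/2)i|0110⟩ + (1/2)i|0111⟩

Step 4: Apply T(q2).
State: (-1/√8 + (1/√8)i)|0010⟩ + (-1/√8 + (1/√8)i)|0011⟩ + (-1/√8 + (1/√8)i)|0110⟩ + (-1/√8 + (1/√8)i)|0111⟩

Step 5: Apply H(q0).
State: (-0.25 + 0.25i)|0010⟩ + (-0.25 + 0.25i)|0011⟩ + (-0.25 + 0.25i)|0110⟩ + (-0.25 + 0.25i)|0111⟩ + (-0.25 + 0.25i)|1010⟩ + (-0.25 + 0.25i)|1011⟩ + (-0.25 + 0.25i)|1110⟩ + (-0.25 + 0.25i)|1111⟩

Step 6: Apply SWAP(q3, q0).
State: (-0.25 + 0.25i)|0010⟩ + (-0.25 + 0.25i)|0011⟩ + (-0.25 + 0.25i)|0110⟩ + (-0.25 + 0.25i)|0111⟩ + (-0.25 + 0.25i)|1010⟩ + (-0.25 + 0.25i)|1011⟩ + (-0.25 + 0.25i)|1110⟩ + (-0.25 + 0.25i)|1111⟩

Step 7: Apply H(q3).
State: (-1/√8 + (1/√8)i)|0010⟩ + (-1/√8 + (1/√8)i)|0110⟩ + (-1/√8 + (1/√8)i)|1010⟩ + (-1/√8 + (1/√8)i)|1110⟩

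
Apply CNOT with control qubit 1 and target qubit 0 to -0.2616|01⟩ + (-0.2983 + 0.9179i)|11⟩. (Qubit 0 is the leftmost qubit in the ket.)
(-0.2983 + 0.9179i)|01⟩ - 0.2616|11⟩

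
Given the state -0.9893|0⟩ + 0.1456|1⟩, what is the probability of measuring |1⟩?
0.0212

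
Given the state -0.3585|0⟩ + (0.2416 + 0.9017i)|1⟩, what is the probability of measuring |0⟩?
0.1285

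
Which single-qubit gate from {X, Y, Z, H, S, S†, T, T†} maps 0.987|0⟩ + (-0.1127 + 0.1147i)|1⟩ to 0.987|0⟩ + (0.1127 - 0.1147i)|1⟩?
Z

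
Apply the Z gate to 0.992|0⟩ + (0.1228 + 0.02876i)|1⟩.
0.992|0⟩ + (-0.1228 - 0.02876i)|1⟩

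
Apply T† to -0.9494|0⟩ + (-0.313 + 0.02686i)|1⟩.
-0.9494|0⟩ + (-0.2023 + 0.2403i)|1⟩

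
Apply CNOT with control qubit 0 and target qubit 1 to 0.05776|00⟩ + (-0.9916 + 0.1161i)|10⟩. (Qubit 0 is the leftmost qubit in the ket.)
0.05776|00⟩ + (-0.9916 + 0.1161i)|11⟩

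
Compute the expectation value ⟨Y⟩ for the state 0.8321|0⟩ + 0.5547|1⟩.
0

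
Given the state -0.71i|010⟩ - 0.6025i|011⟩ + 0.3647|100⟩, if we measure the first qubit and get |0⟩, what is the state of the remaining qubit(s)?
-0.7625i|10⟩ - 0.647i|11⟩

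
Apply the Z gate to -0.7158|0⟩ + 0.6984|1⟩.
-0.7158|0⟩ - 0.6984|1⟩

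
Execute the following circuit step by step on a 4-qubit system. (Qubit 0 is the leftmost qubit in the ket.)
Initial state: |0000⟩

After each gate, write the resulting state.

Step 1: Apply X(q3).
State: |0001⟩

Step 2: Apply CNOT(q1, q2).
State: |0001⟩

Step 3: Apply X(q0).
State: |1001⟩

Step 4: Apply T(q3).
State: (1/√2 + (1/√2)i)|1001⟩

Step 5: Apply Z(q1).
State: (1/√2 + (1/√2)i)|1001⟩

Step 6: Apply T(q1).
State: (1/√2 + (1/√2)i)|1001⟩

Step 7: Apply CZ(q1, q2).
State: (1/√2 + (1/√2)i)|1001⟩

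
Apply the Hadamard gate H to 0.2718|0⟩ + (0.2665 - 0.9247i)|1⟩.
(0.3806 - 0.6539i)|0⟩ + (0.003748 + 0.6539i)|1⟩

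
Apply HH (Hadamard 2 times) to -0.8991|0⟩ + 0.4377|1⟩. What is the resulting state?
-0.8991|0⟩ + 0.4377|1⟩

H² = I, so an even number of Hadamards cancels: H^2 = I and the state is unchanged.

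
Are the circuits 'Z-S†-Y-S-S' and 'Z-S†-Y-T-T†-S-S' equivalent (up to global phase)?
Yes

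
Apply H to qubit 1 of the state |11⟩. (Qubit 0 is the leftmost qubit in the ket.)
1/√2|10⟩ - 1/√2|11⟩

H on qubit 1 mixes each pair of kets that differ only in qubit 1: amplitudes (a, b) of (|…0…⟩, |…1…⟩) become ((a + b)/√2, (a − b)/√2). Kets absent from the input have amplitude 0.
(|10⟩, |11⟩): (a, b) = (0, 1) → (1/√2, -1/√2)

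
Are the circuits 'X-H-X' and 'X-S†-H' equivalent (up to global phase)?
No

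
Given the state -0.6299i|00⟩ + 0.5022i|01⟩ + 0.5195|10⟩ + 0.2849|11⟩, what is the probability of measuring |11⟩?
0.08117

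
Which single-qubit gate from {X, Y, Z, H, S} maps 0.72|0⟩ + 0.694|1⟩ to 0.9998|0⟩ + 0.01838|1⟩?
H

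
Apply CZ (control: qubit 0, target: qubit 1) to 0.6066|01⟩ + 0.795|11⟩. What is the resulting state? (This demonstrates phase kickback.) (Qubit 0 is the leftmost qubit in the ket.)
0.6066|01⟩ - 0.795|11⟩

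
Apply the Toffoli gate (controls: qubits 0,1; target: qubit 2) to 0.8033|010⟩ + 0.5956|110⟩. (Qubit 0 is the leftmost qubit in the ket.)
0.8033|010⟩ + 0.5956|111⟩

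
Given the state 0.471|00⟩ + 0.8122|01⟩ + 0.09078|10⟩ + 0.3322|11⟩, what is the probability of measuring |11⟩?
0.1104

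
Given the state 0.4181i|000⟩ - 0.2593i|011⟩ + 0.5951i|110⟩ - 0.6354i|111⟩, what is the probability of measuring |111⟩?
0.4037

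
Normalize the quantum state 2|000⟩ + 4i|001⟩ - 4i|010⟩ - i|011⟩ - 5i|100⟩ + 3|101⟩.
0.2374|000⟩ + 0.4747i|001⟩ - 0.4747i|010⟩ - 0.1187i|011⟩ - 0.5934i|100⟩ + 0.356|101⟩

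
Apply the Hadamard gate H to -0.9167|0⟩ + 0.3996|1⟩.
-0.3656|0⟩ - 0.9308|1⟩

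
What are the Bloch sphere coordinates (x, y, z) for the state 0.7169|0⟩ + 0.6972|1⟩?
(0.9996, 0, 0.02786)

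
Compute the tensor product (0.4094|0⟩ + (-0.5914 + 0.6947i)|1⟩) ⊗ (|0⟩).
0.4094|00⟩ + (-0.5914 + 0.6947i)|10⟩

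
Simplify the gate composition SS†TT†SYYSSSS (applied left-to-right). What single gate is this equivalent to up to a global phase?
S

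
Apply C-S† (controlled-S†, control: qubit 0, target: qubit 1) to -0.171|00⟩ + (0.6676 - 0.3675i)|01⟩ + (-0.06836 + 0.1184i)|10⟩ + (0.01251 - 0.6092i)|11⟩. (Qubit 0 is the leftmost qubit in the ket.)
-0.171|00⟩ + (0.6676 - 0.3675i)|01⟩ + (-0.06836 + 0.1184i)|10⟩ + (-0.6092 - 0.01251i)|11⟩

C-S† leaves the control-|0⟩ kets |00⟩, |01⟩ unchanged and applies S† to qubit 1 on the control-|1⟩ pair (|10⟩, |11⟩).
S† = [[1, 0], [0, -i]].
With a = amp(|10⟩) = (-0.06836 + 0.1184i) and b = amp(|11⟩) = (0.01251 - 0.6092i):
new amp(|10⟩) = (1)·a = (-0.06836 + 0.1184i)
new amp(|11⟩) = (-i)·b = (-0.6092 - 0.01251i)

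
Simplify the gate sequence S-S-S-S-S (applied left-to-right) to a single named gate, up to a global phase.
S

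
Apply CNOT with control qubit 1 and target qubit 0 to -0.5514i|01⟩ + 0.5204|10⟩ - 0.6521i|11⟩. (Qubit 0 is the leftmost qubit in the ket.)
-0.6521i|01⟩ + 0.5204|10⟩ - 0.5514i|11⟩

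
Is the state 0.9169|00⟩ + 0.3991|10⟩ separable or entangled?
Separable

Writing the state as a|00⟩ + b|01⟩ + c|10⟩ + d|11⟩, it is a product state iff ad − bc = 0.
Here (a, b, c, d) = (0.9169, 0, 0.3991, 0): ad − bc = (0.9169)(0) − (0)(0.3991) = 0, so the state is separable.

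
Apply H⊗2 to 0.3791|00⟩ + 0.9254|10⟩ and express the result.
0.6523|00⟩ + 0.6523|01⟩ - 0.2732|10⟩ - 0.2732|11⟩

H⊗2 gives amp(|y⟩) = (1/2) Σ_x (−1)^(x·y) amp(|x⟩), where x·y is the number of positions in which both x and y have a 1.
|00⟩: (0.3791 + 0.9254)/2 = 0.6523
|01⟩: (0.3791 + 0.9254)/2 = 0.6523
|10⟩: (0.3791 - 0.9254)/2 = -0.2732
|11⟩: (0.3791 - 0.9254)/2 = -0.2732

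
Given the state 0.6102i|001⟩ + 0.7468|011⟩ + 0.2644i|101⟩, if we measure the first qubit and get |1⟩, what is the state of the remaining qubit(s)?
i|01⟩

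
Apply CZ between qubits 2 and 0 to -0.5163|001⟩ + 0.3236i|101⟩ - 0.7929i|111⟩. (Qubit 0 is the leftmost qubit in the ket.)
-0.5163|001⟩ - 0.3236i|101⟩ + 0.7929i|111⟩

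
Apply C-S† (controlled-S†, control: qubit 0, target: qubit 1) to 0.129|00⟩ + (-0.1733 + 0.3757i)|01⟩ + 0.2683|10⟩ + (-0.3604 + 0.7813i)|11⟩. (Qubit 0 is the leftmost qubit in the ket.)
0.129|00⟩ + (-0.1733 + 0.3757i)|01⟩ + 0.2683|10⟩ + (0.7813 + 0.3604i)|11⟩

C-S† leaves the control-|0⟩ kets |00⟩, |01⟩ unchanged and applies S† to qubit 1 on the control-|1⟩ pair (|10⟩, |11⟩).
S† = [[1, 0], [0, -i]].
With a = amp(|10⟩) = 0.2683 and b = amp(|11⟩) = (-0.3604 + 0.7813i):
new amp(|10⟩) = (1)·a = 0.2683
new amp(|11⟩) = (-i)·b = (0.7813 + 0.3604i)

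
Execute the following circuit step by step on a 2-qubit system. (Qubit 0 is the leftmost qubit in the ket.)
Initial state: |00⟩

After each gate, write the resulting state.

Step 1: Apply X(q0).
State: |10⟩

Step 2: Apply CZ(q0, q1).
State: |10⟩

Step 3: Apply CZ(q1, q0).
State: |10⟩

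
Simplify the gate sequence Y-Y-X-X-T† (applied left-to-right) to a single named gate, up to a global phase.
T†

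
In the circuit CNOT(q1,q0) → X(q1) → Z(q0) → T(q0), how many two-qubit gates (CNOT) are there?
1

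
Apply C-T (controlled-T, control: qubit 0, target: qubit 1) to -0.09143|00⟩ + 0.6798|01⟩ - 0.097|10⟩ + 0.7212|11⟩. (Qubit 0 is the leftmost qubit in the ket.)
-0.09143|00⟩ + 0.6798|01⟩ - 0.097|10⟩ + (0.51 + 0.51i)|11⟩

C-T leaves the control-|0⟩ kets |00⟩, |01⟩ unchanged and applies T to qubit 1 on the control-|1⟩ pair (|10⟩, |11⟩).
T = [[1, 0], [0, (1/√2 + (1/√2)i)]].
With a = amp(|10⟩) = -0.097 and b = amp(|11⟩) = 0.7212:
new amp(|10⟩) = (1)·a = -0.097
new amp(|11⟩) = (1/√2 + (1/√2)i)·b = (0.51 + 0.51i)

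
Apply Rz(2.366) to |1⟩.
(0.3781 + 0.9257i)|1⟩

Rz(2.366) = [[e^(−iθ/2), 0], [0, e^(iθ/2)]] with e^(±iθ/2) = cos(θ/2) ± i·sin(θ/2); θ = 2.366, cos(θ/2) ≈ 0.378149, sin(θ/2) ≈ 0.925745.
With a = amp(|0⟩) = 0 and b = amp(|1⟩) = 1:
new amp(|0⟩) = (0.378149 - 0.925745i)·a = 0
new amp(|1⟩) = (0.378149 + 0.925745i)·b = (0.3781 + 0.9257i)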